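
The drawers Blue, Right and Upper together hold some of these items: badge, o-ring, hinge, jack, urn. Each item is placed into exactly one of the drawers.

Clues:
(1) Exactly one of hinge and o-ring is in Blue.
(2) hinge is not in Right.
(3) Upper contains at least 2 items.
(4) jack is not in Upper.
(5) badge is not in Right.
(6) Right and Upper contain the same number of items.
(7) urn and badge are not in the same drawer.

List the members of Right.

Right = {jack, urn}

From (2): hinge ∉ Right.
From (4): jack ∉ Upper.
From (5): badge ∉ Right.
Suppose o-ring ∈ Right: no assignment then satisfies all the clues, so o-ring ∉ Right.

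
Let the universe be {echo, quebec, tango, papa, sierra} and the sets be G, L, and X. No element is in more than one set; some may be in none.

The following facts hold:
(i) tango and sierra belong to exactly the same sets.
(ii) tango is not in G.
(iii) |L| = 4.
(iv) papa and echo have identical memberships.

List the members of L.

From (ii): tango ∉ G.
(i): sierra matches tango: sierra ∉ G.
Suppose echo ∉ L: no assignment then satisfies all the clues, so echo ∈ L.

L = {echo, papa, sierra, tango}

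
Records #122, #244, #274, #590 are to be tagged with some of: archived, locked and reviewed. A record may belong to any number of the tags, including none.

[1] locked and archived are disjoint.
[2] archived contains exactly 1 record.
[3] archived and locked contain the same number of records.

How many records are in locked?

1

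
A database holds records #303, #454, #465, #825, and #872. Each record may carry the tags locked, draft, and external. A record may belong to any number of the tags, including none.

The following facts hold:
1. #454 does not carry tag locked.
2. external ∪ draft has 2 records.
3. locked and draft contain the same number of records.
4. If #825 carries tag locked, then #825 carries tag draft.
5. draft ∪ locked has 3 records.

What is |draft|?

2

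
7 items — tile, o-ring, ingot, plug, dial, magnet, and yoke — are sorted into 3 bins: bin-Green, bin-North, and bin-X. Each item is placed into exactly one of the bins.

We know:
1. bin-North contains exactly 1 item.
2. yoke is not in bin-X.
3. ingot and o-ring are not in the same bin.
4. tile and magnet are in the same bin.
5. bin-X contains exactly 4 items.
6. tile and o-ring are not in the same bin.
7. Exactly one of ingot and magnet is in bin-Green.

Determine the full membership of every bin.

bin-Green = {ingot, yoke}; bin-North = {o-ring}; bin-X = {dial, magnet, plug, tile}

From (2): yoke ∉ bin-X.
Suppose tile ∈ bin-Green: no assignment then satisfies all the clues, so tile ∉ bin-Green.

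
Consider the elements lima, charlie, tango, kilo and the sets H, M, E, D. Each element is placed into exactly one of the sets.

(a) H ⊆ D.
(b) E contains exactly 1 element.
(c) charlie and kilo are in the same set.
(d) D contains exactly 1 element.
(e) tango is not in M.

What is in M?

M = {charlie, kilo}

From (e): tango ∉ M.
Suppose lima ∈ M: no assignment then satisfies all the clues, so lima ∉ M.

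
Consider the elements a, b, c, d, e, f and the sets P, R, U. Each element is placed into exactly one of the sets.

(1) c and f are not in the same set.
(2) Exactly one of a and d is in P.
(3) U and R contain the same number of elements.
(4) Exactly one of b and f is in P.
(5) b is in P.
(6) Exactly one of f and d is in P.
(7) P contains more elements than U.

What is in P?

P = {b, c, d, e}

From (5): b ∈ P.
(4) (exactly one): f ∉ P.
(6) (exactly one): d ∈ P.
(2) (exactly one): a ∉ P.
Suppose c ∉ P: no assignment then satisfies all the clues, so c ∈ P.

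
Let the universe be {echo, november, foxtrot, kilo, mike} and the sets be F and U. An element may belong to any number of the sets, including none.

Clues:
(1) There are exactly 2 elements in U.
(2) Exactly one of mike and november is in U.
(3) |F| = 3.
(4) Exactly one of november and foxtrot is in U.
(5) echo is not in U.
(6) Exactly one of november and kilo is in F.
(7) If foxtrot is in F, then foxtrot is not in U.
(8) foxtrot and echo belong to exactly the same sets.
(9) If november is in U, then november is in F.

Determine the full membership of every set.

F = {echo, foxtrot, november}; U = {kilo, november}

From (5): echo ∉ U.
(8): foxtrot matches echo: foxtrot ∉ U.
(4) (exactly one): november ∈ U.
(9): november ∈ F.
(2) (exactly one): mike ∉ U.
(6) (exactly one): kilo ∉ F.
(1): only 2 candidates remain for U, so all are in.
Suppose echo ∉ F: no assignment then satisfies all the clues, so echo ∈ F.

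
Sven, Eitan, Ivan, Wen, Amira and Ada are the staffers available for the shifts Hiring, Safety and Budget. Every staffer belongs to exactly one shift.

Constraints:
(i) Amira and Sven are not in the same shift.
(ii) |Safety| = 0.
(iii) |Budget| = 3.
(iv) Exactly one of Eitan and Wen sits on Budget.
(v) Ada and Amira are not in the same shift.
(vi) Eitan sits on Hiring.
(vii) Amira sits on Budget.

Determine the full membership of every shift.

Hiring = {Ada, Eitan, Sven}; Safety = {}; Budget = {Amira, Ivan, Wen}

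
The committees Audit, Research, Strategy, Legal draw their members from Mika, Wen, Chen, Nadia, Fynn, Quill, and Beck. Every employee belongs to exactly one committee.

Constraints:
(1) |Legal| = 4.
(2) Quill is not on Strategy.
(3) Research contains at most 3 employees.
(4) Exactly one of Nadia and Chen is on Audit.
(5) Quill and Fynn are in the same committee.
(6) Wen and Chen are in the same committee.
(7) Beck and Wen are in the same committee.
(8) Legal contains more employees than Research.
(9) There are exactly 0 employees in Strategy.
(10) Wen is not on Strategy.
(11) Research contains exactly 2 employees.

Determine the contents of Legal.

Legal = {Beck, Chen, Mika, Wen}

From (2): Quill ∉ Strategy.
From (10): Wen ∉ Strategy.
(5): Fynn matches Quill: Fynn ∉ Strategy.
(6): Chen matches Wen: Chen ∉ Strategy.
(7): Beck matches Wen: Beck ∉ Strategy.
(9): Strategy already has 0, so the rest are out.
Suppose Mika ∉ Legal: no assignment then satisfies all the clues, so Mika ∈ Legal.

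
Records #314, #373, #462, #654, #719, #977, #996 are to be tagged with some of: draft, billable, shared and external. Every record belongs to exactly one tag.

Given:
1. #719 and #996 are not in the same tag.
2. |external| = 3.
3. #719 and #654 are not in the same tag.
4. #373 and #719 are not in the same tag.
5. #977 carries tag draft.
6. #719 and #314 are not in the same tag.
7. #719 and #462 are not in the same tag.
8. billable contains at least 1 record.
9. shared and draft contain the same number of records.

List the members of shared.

shared = {#719}

From (5): #977 ∈ draft.
Suppose #314 ∈ shared: no assignment then satisfies all the clues, so #314 ∉ shared.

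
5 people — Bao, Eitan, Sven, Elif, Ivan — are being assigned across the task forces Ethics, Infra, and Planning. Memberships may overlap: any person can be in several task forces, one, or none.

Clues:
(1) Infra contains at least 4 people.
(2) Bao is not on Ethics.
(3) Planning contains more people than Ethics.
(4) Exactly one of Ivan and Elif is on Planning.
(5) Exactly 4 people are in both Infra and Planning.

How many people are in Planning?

From (2): Bao ∉ Ethics.
Suppose Bao ∉ Infra: no assignment then satisfies all the clues, so Bao ∈ Infra.

4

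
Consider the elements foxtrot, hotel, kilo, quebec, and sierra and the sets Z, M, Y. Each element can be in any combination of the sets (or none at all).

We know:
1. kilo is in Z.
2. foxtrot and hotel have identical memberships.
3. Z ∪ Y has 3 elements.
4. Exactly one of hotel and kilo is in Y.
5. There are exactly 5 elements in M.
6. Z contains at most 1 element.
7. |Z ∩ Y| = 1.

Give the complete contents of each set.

Z = {kilo}; M = {foxtrot, hotel, kilo, quebec, sierra}; Y = {kilo, quebec, sierra}

From (1): kilo ∈ Z.
(5): only 5 candidates remain for M, so all are in.
(6): Z already has 1, so the rest are out.
Suppose foxtrot ∈ Y: no assignment then satisfies all the clues, so foxtrot ∉ Y.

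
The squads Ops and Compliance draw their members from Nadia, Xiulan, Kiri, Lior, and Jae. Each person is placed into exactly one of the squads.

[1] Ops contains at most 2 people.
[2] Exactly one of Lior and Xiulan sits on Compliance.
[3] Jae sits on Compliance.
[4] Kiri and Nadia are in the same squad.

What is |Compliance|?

4

From (3): Jae ∈ Compliance.
Suppose Nadia ∈ Ops: no assignment then satisfies all the clues, so Nadia ∉ Ops.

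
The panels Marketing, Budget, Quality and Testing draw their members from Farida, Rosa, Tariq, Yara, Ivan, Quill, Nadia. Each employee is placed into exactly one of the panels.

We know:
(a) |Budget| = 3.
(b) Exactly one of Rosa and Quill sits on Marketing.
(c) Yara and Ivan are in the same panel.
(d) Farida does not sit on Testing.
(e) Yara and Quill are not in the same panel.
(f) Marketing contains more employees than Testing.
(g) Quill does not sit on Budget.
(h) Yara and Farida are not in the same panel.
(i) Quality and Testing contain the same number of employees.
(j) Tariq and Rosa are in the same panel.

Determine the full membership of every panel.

From (d): Farida ∉ Testing.
From (g): Quill ∉ Budget.
Suppose Farida ∈ Marketing: no assignment then satisfies all the clues, so Farida ∉ Marketing.

Marketing = {Rosa, Tariq}; Budget = {Ivan, Nadia, Yara}; Quality = {Farida}; Testing = {Quill}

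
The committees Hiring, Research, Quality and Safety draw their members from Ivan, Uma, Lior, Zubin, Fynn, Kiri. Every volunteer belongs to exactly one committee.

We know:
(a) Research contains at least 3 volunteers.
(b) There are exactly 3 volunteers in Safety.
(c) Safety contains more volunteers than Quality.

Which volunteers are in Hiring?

Hiring = {}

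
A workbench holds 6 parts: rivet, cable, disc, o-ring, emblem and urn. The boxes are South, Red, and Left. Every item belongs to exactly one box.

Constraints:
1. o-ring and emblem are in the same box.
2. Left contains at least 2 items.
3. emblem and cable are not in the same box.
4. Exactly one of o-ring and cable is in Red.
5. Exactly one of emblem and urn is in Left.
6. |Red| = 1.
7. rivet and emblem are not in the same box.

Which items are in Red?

Red = {cable}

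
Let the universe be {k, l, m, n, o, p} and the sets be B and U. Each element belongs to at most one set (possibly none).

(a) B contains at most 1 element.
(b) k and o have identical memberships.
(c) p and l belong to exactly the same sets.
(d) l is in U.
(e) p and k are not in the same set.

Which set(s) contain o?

o: none

From (d): l ∈ U.
(c): p matches l: p ∉ B.
(c): p matches l: p ∈ U.
(e): k ∉ U.
(b): o matches k: o ∉ U.
Suppose o ∈ B: no assignment then satisfies all the clues, so o ∉ B.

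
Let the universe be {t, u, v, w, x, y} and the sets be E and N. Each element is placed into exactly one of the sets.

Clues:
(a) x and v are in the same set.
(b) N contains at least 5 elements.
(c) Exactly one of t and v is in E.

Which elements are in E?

E = {t}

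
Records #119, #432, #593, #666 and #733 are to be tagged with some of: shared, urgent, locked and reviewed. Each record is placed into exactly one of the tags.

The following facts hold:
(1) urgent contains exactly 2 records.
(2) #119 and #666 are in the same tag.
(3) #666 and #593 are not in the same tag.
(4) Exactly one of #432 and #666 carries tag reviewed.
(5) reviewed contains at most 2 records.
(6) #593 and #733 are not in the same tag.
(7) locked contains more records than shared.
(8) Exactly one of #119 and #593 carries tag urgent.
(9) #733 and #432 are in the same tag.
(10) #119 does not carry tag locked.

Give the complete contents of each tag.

shared = {}; urgent = {#119, #666}; locked = {#593}; reviewed = {#432, #733}

From (10): #119 ∉ locked.
(2): #666 matches #119: #666 ∉ locked.
Suppose #119 ∈ shared: no assignment then satisfies all the clues, so #119 ∉ shared.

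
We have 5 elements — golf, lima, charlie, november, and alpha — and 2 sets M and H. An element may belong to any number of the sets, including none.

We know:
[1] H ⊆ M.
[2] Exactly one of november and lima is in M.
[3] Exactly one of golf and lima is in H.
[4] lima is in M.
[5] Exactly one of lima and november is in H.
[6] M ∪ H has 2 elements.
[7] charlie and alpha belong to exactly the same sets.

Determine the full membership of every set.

M = {golf, lima}; H = {lima}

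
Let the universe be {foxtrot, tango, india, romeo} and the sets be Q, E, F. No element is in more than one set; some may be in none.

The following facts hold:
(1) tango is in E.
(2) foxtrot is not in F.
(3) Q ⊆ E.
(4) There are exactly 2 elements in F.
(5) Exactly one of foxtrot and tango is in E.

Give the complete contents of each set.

From (1): tango ∈ E.
From (2): foxtrot ∉ F.
(4): only 2 candidates remain for F, so all are in.
(5) (exactly one): foxtrot ∉ E.
(3) contrapositive: foxtrot ∉ Q.

Q = {}; E = {tango}; F = {india, romeo}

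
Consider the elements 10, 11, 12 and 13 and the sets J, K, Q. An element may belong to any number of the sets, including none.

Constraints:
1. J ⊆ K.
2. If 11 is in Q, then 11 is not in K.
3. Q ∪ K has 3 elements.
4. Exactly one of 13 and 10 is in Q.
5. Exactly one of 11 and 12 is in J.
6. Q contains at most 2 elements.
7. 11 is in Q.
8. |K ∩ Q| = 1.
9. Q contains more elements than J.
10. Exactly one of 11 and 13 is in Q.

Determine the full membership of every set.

J = {12}; K = {10, 12}; Q = {10, 11}

From (7): 11 ∈ Q.
(2): 11 ∉ K.
(10) (exactly one): 13 ∉ Q.
(1) contrapositive: 11 ∉ J.
(4) (exactly one): 10 ∈ Q.
(5) (exactly one): 12 ∈ J.
(6): Q already has 2, so the rest are out.
(1) with 12 ∈ J: 12 ∈ K.
Suppose 10 ∈ J: no assignment then satisfies all the clues, so 10 ∉ J.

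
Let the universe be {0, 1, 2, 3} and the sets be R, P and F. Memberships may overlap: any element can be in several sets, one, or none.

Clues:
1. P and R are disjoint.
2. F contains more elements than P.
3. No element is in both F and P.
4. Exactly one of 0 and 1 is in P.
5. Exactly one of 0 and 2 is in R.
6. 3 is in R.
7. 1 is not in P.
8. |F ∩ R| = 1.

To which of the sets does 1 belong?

From (6): 3 ∈ R.
From (7): 1 ∉ P.
(1) (disjoint): 3 ∉ P.
(4) (exactly one): 0 ∈ P.
(1) (disjoint): 0 ∉ R.
(3) (disjoint): 0 ∉ F.
(5) (exactly one): 2 ∈ R.
(1) (disjoint): 2 ∉ P.
Suppose 1 ∈ R: no assignment then satisfies all the clues, so 1 ∉ R.

1: F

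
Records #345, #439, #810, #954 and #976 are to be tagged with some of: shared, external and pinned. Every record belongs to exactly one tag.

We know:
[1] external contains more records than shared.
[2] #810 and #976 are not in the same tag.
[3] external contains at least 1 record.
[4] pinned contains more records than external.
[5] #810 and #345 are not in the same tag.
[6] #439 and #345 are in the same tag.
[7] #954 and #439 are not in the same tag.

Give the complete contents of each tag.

shared = {}; external = {#810, #954}; pinned = {#345, #439, #976}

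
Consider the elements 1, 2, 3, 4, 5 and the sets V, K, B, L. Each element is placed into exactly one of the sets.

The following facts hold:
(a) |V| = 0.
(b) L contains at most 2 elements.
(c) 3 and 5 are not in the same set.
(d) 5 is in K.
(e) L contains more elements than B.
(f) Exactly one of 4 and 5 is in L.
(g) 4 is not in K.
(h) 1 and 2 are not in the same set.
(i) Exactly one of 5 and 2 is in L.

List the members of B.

From (d): 5 ∈ K.
From (g): 4 ∉ K.
(a): V already has 0, so the rest are out.
(c): 3 ∉ K.
(f) (exactly one): 4 ∈ L.
(i) (exactly one): 2 ∈ L.
(b): L already has 2, so the rest are out.
Only one set left: 3 ∈ B.
Suppose 1 ∈ B: no assignment then satisfies all the clues, so 1 ∉ B.

B = {3}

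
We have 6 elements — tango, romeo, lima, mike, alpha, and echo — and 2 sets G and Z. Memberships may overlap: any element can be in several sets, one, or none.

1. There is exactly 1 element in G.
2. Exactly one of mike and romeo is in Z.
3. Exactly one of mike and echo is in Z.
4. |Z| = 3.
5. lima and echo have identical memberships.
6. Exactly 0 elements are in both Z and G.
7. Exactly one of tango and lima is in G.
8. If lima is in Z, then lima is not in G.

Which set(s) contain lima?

lima: Z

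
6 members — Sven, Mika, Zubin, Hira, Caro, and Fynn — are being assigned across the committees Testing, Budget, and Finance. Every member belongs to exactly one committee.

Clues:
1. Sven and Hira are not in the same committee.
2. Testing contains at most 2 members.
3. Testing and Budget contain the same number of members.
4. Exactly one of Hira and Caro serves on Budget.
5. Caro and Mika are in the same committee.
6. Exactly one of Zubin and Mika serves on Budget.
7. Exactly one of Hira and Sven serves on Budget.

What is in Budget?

Budget = {Hira, Zubin}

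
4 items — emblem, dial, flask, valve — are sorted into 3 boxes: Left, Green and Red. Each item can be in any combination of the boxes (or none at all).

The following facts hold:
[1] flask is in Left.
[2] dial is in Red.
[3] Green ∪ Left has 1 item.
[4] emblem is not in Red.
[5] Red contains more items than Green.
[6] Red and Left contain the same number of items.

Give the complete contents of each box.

From (1): flask ∈ Left.
From (2): dial ∈ Red.
From (4): emblem ∉ Red.
Suppose emblem ∈ Left: no assignment then satisfies all the clues, so emblem ∉ Left.

Left = {flask}; Green = {}; Red = {dial}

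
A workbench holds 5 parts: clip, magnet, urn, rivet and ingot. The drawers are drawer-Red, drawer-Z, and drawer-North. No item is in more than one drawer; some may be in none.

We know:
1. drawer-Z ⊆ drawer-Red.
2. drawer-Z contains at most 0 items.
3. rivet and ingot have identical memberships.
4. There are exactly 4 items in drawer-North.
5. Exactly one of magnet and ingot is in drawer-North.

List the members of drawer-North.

drawer-North = {clip, ingot, rivet, urn}

(2): drawer-Z already has 0, so the rest are out.
Suppose clip ∉ drawer-North: no assignment then satisfies all the clues, so clip ∈ drawer-North.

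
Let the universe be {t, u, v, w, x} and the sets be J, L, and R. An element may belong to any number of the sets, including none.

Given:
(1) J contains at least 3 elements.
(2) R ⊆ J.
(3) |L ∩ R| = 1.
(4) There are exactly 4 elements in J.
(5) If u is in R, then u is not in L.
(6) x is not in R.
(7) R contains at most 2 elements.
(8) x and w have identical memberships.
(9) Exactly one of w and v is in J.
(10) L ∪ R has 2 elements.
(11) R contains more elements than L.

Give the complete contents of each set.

J = {t, u, w, x}; L = {t}; R = {t, u}

From (6): x ∉ R.
(8): w matches x: w ∉ R.
Suppose t ∉ J: no assignment then satisfies all the clues, so t ∈ J.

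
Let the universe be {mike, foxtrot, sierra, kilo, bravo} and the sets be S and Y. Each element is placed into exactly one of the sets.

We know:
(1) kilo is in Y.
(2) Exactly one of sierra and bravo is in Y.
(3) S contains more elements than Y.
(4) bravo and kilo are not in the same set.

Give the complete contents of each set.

S = {bravo, foxtrot, mike}; Y = {kilo, sierra}

From (1): kilo ∈ Y.
(4): bravo ∉ Y.
Only one set left: bravo ∈ S.
(2) (exactly one): sierra ∈ Y.
Suppose mike ∉ S: no assignment then satisfies all the clues, so mike ∈ S.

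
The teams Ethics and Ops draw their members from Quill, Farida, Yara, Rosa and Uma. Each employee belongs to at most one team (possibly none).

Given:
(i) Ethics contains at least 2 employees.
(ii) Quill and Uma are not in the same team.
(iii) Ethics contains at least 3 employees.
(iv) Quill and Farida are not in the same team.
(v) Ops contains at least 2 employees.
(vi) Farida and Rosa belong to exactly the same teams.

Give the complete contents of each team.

Ethics = {Farida, Rosa, Uma}; Ops = {Quill, Yara}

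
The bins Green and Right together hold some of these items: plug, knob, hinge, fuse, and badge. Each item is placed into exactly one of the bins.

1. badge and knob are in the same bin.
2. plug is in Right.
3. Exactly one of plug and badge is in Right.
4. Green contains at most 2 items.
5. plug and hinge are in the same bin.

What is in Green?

Green = {badge, knob}

From (2): plug ∈ Right.
(3) (exactly one): badge ∉ Right.
(5): hinge matches plug: hinge ∉ Green.
(5): hinge matches plug: hinge ∈ Right.
Only one bin left: badge ∈ Green.
(1): knob matches badge: knob ∈ Green.
(4): Green already has 2, so the rest are out.
Only one bin left: fuse ∈ Right.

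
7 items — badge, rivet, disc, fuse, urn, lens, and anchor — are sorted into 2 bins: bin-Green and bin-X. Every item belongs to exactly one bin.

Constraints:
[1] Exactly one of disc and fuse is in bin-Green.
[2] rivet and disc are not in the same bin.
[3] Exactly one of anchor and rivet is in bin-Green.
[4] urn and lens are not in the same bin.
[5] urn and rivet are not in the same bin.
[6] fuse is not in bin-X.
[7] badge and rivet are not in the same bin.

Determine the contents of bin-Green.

From (6): fuse ∉ bin-X.
Only one bin left: fuse ∈ bin-Green.
(1) (exactly one): disc ∉ bin-Green.
Only one bin left: disc ∈ bin-X.
(2): rivet ∉ bin-X.
Only one bin left: rivet ∈ bin-Green.
(3) (exactly one): anchor ∉ bin-Green.
(5): urn ∉ bin-Green.
(7): badge ∉ bin-Green.
Only one bin left: badge ∈ bin-X.
Only one bin left: urn ∈ bin-X.
Only one bin left: lens ∈ bin-Green.

bin-Green = {fuse, lens, rivet}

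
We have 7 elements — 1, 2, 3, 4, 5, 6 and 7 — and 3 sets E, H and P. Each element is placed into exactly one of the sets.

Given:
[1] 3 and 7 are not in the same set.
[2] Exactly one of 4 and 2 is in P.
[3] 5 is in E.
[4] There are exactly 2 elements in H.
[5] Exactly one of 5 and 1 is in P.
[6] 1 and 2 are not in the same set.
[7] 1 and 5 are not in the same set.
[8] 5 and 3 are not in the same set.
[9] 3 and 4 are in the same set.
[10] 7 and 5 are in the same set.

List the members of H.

From (3): 5 ∈ E.
(5) (exactly one): 1 ∈ P.
(6): 2 ∉ P.
(8): 3 ∉ E.
(9): 4 matches 3: 4 ∉ E.
(10): 7 matches 5: 7 ∈ E.
(2) (exactly one): 4 ∈ P.
(9): 3 matches 4: 3 ∉ H.
(9): 3 matches 4: 3 ∈ P.
(4): only 2 candidates remain for H, so all are in.

H = {2, 6}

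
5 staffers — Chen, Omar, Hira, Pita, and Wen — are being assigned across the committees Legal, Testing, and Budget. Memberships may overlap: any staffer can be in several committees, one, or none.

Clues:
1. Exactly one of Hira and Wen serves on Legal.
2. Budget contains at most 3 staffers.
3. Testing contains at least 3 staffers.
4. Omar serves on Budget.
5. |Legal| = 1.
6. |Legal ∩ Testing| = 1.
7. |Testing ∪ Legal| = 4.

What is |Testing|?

4

From (4): Omar ∈ Budget.
Suppose Chen ∈ Legal: no assignment then satisfies all the clues, so Chen ∉ Legal.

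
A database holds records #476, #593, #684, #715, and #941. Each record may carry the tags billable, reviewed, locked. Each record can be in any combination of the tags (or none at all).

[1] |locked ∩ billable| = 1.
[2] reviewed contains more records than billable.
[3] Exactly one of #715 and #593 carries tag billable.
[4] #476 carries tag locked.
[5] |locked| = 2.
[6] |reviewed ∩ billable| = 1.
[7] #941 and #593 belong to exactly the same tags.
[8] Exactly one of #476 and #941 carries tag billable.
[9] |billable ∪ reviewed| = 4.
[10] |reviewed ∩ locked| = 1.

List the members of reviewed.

reviewed = {#476, #593, #941}

From (4): #476 ∈ locked.
Suppose #476 ∉ reviewed: no assignment then satisfies all the clues, so #476 ∈ reviewed.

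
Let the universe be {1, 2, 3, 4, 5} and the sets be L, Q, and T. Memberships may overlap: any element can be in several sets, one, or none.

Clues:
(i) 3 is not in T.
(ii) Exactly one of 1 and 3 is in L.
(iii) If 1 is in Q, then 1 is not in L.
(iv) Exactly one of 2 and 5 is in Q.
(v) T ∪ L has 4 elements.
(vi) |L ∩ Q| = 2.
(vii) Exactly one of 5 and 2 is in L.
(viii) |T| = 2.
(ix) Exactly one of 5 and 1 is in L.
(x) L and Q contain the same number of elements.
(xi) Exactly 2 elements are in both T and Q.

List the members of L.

L = {3, 4, 5}

From (i): 3 ∉ T.
Suppose 1 ∈ L: no assignment then satisfies all the clues, so 1 ∉ L.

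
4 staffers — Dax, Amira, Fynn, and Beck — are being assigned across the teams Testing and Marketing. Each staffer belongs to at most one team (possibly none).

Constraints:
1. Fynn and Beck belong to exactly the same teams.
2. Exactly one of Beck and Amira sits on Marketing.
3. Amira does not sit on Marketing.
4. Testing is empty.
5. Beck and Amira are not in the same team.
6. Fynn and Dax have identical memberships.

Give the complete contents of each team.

From (3): Amira ∉ Marketing.
(2) (exactly one): Beck ∈ Marketing.
(4): Testing already has 0, so the rest are out.
(1): Fynn matches Beck: Fynn ∈ Marketing.
(6): Dax matches Fynn: Dax ∈ Marketing.

Testing = {}; Marketing = {Beck, Dax, Fynn}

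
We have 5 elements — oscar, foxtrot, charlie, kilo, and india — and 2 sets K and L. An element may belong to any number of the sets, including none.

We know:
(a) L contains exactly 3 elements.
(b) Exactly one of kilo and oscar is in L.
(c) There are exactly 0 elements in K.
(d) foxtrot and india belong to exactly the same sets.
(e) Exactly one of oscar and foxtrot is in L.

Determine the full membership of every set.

K = {}; L = {foxtrot, india, kilo}

(c): K already has 0, so the rest are out.
Suppose oscar ∈ L: no assignment then satisfies all the clues, so oscar ∉ L.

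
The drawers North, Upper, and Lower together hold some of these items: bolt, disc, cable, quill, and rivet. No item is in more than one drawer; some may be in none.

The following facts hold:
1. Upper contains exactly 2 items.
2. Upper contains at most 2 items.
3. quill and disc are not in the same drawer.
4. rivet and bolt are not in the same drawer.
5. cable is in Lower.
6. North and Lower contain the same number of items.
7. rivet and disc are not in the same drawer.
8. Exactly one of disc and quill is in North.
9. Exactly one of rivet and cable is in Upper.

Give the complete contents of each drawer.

From (5): cable ∈ Lower.
(9) (exactly one): rivet ∈ Upper.
(4): bolt ∉ Upper.
(7): disc ∉ Upper.
(1): only 2 candidates remain for Upper, so all are in.
(8) (exactly one): disc ∈ North.
Suppose bolt ∈ North: no assignment then satisfies all the clues, so bolt ∉ North.

North = {disc}; Upper = {quill, rivet}; Lower = {cable}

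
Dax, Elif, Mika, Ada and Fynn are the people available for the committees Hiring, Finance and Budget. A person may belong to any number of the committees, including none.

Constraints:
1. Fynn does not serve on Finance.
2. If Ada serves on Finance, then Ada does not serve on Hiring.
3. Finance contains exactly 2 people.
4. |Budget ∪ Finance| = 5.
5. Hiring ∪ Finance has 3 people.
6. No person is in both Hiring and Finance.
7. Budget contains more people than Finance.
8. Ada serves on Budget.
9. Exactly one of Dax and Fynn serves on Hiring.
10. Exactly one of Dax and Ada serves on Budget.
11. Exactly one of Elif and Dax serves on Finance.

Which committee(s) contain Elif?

From (1): Fynn ∉ Finance.
From (8): Ada ∈ Budget.
(10) (exactly one): Dax ∉ Budget.
Suppose Elif ∈ Hiring: no assignment then satisfies all the clues, so Elif ∉ Hiring.

Elif: Budget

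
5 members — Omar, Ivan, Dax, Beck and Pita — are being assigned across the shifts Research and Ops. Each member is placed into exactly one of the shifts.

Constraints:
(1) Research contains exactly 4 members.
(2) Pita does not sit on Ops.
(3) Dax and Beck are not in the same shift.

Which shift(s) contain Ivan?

From (2): Pita ∉ Ops.
Only one shift left: Pita ∈ Research.
Suppose Ivan ∉ Research: no assignment then satisfies all the clues, so Ivan ∈ Research.

Ivan: Research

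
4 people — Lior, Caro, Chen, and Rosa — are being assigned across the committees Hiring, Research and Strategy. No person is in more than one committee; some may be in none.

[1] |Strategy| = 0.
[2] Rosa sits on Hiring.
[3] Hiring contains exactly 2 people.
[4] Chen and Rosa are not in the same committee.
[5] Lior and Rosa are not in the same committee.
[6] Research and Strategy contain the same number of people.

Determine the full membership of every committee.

Hiring = {Caro, Rosa}; Research = {}; Strategy = {}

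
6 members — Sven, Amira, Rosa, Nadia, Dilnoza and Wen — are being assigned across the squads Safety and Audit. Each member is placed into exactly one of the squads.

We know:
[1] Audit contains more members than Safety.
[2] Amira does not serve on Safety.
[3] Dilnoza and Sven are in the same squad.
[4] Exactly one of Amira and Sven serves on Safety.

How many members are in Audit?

4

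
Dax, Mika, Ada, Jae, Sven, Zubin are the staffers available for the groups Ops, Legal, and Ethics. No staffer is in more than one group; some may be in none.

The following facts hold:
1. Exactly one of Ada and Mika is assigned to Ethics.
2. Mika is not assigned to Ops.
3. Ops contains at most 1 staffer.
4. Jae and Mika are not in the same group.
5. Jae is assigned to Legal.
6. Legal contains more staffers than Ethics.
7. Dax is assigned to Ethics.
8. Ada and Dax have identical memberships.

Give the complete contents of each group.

Ops = {}; Legal = {Jae, Sven, Zubin}; Ethics = {Ada, Dax}

From (2): Mika ∉ Ops.
From (5): Jae ∈ Legal.
From (7): Dax ∈ Ethics.
(4): Mika ∉ Legal.
(8): Ada matches Dax: Ada ∉ Ops.
(8): Ada matches Dax: Ada ∉ Legal.
(8): Ada matches Dax: Ada ∈ Ethics.
(1) (exactly one): Mika ∉ Ethics.
Suppose Sven ∈ Ops: no assignment then satisfies all the clues, so Sven ∉ Ops.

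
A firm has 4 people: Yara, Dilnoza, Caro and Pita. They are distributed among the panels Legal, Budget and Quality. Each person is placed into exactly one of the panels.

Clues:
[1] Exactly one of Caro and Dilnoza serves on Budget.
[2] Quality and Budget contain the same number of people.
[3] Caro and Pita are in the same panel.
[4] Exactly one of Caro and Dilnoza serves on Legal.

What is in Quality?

Quality = {Yara}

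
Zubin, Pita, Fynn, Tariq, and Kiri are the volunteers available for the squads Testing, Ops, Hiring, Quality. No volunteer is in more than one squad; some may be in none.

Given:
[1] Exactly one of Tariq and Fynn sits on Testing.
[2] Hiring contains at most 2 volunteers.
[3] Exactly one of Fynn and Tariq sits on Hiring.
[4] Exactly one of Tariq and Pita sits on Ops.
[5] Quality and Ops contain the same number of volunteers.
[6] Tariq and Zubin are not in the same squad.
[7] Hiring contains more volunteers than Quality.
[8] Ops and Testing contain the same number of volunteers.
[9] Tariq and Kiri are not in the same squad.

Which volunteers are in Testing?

Testing = {Tariq}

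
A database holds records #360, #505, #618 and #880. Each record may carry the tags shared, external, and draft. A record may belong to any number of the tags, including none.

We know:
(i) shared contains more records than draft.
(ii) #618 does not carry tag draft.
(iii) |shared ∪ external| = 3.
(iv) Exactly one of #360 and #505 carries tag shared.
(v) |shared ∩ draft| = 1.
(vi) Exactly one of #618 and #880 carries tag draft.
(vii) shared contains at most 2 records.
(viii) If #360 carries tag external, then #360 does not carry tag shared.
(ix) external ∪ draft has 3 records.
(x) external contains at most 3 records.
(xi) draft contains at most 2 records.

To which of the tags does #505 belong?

#505: external, shared

From (ii): #618 ∉ draft.
(vi) (exactly one): #880 ∈ draft.
Suppose #505 ∉ shared: no assignment then satisfies all the clues, so #505 ∈ shared.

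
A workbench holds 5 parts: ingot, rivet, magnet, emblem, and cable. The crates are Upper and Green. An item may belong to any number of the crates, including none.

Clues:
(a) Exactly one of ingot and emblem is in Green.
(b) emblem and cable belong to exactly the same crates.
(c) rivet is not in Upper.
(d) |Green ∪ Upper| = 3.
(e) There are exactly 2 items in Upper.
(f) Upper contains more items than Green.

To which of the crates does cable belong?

cable: Upper

From (c): rivet ∉ Upper.
Suppose cable ∉ Upper: no assignment then satisfies all the clues, so cable ∈ Upper.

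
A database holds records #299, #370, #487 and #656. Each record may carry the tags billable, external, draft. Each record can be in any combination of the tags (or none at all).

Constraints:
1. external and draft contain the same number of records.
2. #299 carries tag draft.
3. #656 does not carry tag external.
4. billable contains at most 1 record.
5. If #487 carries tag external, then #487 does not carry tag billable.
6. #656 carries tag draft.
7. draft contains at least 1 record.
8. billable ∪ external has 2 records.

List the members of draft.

draft = {#299, #656}

From (2): #299 ∈ draft.
From (3): #656 ∉ external.
From (6): #656 ∈ draft.
Suppose #370 ∈ draft: no assignment then satisfies all the clues, so #370 ∉ draft.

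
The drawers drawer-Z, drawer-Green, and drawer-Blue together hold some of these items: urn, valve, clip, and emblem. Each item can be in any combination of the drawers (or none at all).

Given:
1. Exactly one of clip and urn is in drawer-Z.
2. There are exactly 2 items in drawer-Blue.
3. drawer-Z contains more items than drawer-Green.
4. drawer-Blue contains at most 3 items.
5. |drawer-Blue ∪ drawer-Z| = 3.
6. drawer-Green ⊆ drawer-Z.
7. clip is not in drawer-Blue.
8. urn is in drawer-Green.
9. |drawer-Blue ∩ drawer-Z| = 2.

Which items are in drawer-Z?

drawer-Z = {emblem, urn, valve}

From (7): clip ∉ drawer-Blue.
From (8): urn ∈ drawer-Green.
(6) with urn ∈ drawer-Green: urn ∈ drawer-Z.
(1) (exactly one): clip ∉ drawer-Z.
(6) contrapositive: clip ∉ drawer-Green.
Suppose valve ∉ drawer-Z: no assignment then satisfies all the clues, so valve ∈ drawer-Z.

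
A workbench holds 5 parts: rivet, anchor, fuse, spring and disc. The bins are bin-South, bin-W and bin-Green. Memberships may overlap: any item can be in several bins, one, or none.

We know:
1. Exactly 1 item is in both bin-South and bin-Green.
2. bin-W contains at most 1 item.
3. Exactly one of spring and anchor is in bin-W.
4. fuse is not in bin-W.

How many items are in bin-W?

From (4): fuse ∉ bin-W.
Suppose rivet ∈ bin-W: no assignment then satisfies all the clues, so rivet ∉ bin-W.

1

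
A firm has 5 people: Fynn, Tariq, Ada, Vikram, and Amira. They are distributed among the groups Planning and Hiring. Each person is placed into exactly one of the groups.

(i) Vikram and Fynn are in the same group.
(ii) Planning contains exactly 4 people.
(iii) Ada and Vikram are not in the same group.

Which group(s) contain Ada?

Ada: Hiring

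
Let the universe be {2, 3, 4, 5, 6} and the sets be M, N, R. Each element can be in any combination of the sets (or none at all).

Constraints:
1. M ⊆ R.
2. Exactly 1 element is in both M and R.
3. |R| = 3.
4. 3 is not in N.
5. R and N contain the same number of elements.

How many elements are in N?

3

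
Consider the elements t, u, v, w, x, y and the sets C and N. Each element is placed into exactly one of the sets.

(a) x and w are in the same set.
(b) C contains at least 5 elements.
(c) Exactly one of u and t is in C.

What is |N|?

1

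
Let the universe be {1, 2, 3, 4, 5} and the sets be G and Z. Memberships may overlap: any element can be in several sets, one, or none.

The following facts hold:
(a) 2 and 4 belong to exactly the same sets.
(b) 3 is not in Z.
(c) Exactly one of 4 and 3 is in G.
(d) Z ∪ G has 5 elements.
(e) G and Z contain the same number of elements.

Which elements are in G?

G = {1, 3, 5}

From (b): 3 ∉ Z.
Suppose 1 ∉ G: no assignment then satisfies all the clues, so 1 ∈ G.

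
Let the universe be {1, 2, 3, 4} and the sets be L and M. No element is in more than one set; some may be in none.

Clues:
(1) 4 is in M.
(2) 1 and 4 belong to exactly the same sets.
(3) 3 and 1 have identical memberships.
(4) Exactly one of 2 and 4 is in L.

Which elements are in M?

M = {1, 3, 4}

From (1): 4 ∈ M.
(2): 1 matches 4: 1 ∉ L.
(2): 1 matches 4: 1 ∈ M.
(3): 3 matches 1: 3 ∉ L.
(3): 3 matches 1: 3 ∈ M.
(4) (exactly one): 2 ∈ L.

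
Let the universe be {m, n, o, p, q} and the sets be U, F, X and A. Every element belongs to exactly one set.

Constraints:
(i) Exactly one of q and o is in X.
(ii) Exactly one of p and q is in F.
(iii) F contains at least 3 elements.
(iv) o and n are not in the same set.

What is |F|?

3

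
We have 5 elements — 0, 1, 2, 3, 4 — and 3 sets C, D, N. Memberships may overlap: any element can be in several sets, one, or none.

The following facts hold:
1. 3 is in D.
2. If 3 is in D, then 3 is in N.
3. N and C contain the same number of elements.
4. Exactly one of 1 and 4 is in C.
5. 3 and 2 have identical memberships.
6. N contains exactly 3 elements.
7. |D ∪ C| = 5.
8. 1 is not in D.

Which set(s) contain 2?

2: C, D, N

From (1): 3 ∈ D.
From (8): 1 ∉ D.
(2): 3 ∈ N.
(5): 2 matches 3: 2 ∈ D.
(5): 2 matches 3: 2 ∈ N.
Suppose 2 ∉ C: no assignment then satisfies all the clues, so 2 ∈ C.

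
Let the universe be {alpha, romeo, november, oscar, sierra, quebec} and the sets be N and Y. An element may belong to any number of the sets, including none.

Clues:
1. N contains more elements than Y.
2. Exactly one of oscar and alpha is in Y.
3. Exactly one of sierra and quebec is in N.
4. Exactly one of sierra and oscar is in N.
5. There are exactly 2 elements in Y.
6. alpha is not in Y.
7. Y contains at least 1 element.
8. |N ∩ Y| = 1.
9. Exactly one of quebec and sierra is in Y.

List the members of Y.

From (6): alpha ∉ Y.
(2) (exactly one): oscar ∈ Y.
Suppose romeo ∈ Y: no assignment then satisfies all the clues, so romeo ∉ Y.

Y = {oscar, sierra}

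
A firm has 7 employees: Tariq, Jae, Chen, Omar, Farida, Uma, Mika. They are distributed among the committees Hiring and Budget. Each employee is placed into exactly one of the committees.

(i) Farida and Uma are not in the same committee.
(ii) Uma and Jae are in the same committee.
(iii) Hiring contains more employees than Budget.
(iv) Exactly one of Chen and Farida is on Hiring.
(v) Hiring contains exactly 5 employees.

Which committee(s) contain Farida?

Farida: Budget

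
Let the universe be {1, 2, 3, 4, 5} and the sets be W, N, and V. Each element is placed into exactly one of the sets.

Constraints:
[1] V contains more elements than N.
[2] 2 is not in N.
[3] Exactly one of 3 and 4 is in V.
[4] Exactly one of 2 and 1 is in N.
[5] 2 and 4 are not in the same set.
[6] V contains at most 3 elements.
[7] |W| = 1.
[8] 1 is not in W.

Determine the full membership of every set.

W = {4}; N = {1}; V = {2, 3, 5}

From (2): 2 ∉ N.
From (8): 1 ∉ W.
(4) (exactly one): 1 ∈ N.
Suppose 2 ∈ W: no assignment then satisfies all the clues, so 2 ∉ W.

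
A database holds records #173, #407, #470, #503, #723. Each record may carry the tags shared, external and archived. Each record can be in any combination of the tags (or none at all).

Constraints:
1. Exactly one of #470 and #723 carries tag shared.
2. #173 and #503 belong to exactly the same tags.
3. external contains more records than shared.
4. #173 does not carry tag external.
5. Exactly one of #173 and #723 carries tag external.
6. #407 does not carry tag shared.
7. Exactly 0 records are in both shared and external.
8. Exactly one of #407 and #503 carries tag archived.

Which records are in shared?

shared = {#470}

From (4): #173 ∉ external.
From (6): #407 ∉ shared.
(2): #503 matches #173: #503 ∉ external.
(5) (exactly one): #723 ∈ external.
Suppose #173 ∈ shared: no assignment then satisfies all the clues, so #173 ∉ shared.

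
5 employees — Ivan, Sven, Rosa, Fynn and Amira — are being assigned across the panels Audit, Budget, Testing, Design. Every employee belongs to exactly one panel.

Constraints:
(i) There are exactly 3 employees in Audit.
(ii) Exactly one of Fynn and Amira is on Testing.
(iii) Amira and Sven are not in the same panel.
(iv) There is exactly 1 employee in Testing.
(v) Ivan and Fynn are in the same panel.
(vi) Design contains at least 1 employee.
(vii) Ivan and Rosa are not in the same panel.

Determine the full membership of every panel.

Audit = {Fynn, Ivan, Sven}; Budget = {}; Testing = {Amira}; Design = {Rosa}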